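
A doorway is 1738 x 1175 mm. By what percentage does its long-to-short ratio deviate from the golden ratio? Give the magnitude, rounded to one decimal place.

Ratio = 1738 / 1175 ≈ 1.4791.
Ideal golden ratio ≈ 1.6180. |1.4791 − 1.6180| / 1.6180 ≈ 8.58% → 8.6%.

8.6%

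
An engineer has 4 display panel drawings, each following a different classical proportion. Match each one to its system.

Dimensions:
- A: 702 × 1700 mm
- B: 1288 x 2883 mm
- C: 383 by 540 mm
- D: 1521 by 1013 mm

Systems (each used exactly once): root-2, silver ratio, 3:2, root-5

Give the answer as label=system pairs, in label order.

A=silver ratio, B=root-5, C=root-2, D=3:2

Ratios: A ≈ 2.422; B ≈ 2.238; C ≈ 1.410; D ≈ 1.501.
Targets: root-2 ≈ 1.414; silver ratio ≈ 2.414; 3:2 ≈ 1.500; root-5 ≈ 2.236.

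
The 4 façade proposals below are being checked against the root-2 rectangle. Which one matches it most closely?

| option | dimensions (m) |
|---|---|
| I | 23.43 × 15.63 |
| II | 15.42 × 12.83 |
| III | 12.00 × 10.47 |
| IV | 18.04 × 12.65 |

IV

Ratios (long/short): I ≈ 1.499; II ≈ 1.202; III ≈ 1.146; IV ≈ 1.426.
root-2 ≈ 1.414; option IV is nearest (Δ 0.012).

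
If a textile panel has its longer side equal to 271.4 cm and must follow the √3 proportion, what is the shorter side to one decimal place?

root-3 ≈ 1.73205.
Shorter side = 271.4 ÷ 1.73205 ≈ 156.693 → 156.7 cm.

156.7 cm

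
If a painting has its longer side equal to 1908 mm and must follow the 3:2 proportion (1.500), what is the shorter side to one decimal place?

1272.0 mm

3:2 = 1.50000.
Shorter side = 1908 ÷ 1.50000 ≈ 1272.000 → 1272.0 mm.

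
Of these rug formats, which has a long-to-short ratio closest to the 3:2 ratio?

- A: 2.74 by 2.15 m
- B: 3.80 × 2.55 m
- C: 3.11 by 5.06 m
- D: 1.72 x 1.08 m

B

Target 3:2 ≈ 1.500.
A: 1.274 (Δ0.226)  B: 1.490 (Δ0.010)  C: 1.627 (Δ0.127)  D: 1.593 (Δ0.093)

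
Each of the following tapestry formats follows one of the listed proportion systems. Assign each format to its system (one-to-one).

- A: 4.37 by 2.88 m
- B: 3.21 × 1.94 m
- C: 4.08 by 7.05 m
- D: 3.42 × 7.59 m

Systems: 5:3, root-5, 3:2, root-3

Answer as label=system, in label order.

A=3:2, B=5:3, C=root-3, D=root-5

Ratios: A ≈ 1.517; B ≈ 1.655; C ≈ 1.728; D ≈ 2.219.
Targets: 5:3 ≈ 1.667; root-5 ≈ 2.236; 3:2 ≈ 1.500; root-3 ≈ 1.732.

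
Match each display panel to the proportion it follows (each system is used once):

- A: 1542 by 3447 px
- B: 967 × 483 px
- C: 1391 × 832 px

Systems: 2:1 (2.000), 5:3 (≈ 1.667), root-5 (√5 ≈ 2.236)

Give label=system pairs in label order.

A=root-5, B=2:1, C=5:3

Ratios: A ≈ 2.235; B ≈ 2.002; C ≈ 1.672.
Targets: 2:1 ≈ 2.000; 5:3 ≈ 1.667; root-5 ≈ 2.236.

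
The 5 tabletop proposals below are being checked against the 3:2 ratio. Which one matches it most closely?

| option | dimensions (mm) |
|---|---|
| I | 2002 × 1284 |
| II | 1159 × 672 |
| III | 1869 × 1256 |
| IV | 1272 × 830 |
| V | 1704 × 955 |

Ratios (long/short): I ≈ 1.559; II ≈ 1.725; III ≈ 1.488; IV ≈ 1.533; V ≈ 1.784.
3:2 ≈ 1.500; option III is nearest (Δ 0.012).

III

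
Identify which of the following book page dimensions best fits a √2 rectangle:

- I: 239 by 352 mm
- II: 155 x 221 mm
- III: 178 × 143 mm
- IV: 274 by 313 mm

Target root-2 ≈ 1.414.
I: 1.473 (Δ0.059)  II: 1.426 (Δ0.012)  III: 1.245 (Δ0.169)  IV: 1.142 (Δ0.272)

II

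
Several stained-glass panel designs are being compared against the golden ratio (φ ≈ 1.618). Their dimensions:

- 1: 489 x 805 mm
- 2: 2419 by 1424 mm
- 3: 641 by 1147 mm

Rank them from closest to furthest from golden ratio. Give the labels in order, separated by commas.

1, 2, 3

1: 805/489 ≈ 1.646 → |1.646 − 1.618| = 0.028
2: 2419/1424 ≈ 1.699 → |1.699 − 1.618| = 0.081
3: 1147/641 ≈ 1.789 → |1.789 − 1.618| = 0.171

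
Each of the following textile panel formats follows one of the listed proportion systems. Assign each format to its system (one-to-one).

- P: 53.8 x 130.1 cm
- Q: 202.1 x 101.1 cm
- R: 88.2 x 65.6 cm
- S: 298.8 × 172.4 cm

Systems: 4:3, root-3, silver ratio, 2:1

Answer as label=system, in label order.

P = 130.1/53.8 ≈ 2.418 → silver ratio (2.414)
Q = 202.1/101.1 ≈ 1.999 → 2:1 (2.000)
R = 88.2/65.6 ≈ 1.345 → 4:3 (1.333)
S = 298.8/172.4 ≈ 1.733 → root-3 (1.732)

P=silver ratio, Q=2:1, R=4:3, S=root-3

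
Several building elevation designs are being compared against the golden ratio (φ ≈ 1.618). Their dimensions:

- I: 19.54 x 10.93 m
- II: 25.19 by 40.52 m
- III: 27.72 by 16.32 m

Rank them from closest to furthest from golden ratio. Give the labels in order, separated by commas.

II, III, I

I: 19.54/10.93 ≈ 1.788 → |1.788 − 1.618| = 0.170
II: 40.52/25.19 ≈ 1.609 → |1.609 − 1.618| = 0.009
III: 27.72/16.32 ≈ 1.699 → |1.699 − 1.618| = 0.081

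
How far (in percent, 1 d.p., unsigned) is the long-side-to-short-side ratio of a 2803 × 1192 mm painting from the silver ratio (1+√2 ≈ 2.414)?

Ratio = 2803 / 1192 ≈ 2.3515.
Ideal silver ratio ≈ 2.4142. |2.3515 − 2.4142| / 2.4142 ≈ 2.60% → 2.6%.

2.6%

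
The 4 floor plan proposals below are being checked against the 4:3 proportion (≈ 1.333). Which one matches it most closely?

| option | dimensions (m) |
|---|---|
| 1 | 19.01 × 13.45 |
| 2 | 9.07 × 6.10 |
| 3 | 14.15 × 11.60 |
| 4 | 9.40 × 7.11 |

Target 4:3 ≈ 1.333.
1: 1.413 (Δ0.080)  2: 1.487 (Δ0.154)  3: 1.220 (Δ0.113)  4: 1.322 (Δ0.011)

4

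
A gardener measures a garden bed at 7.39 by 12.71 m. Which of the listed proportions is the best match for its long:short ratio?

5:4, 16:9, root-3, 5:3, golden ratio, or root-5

root-3

Ratio = 12.71 / 7.39 ≈ 1.720.
Distances: 5:4 1.250 (Δ 0.470); 16:9 1.778 (Δ 0.058); root-3 1.732 (Δ 0.012); 5:3 1.667 (Δ 0.053); golden ratio 1.618 (Δ 0.102); root-5 2.236 (Δ 0.516).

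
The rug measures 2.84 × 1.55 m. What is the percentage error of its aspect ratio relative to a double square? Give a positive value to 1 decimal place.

Ratio = 2.84 / 1.55 ≈ 1.8323.
Ideal 2:1 = 2.0000. |1.8323 − 2.0000| / 2.0000 ≈ 8.38% → 8.4%.

8.4%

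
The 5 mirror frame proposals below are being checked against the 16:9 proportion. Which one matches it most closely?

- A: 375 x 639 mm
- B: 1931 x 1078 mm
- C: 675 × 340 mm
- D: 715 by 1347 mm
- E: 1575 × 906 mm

B

Ratios (long/short): A ≈ 1.704; B ≈ 1.791; C ≈ 1.985; D ≈ 1.884; E ≈ 1.738.
16:9 ≈ 1.778; option B is nearest (Δ 0.013).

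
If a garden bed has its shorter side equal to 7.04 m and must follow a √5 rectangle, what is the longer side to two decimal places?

15.74 m

root-5 ≈ 2.23607.
Longer side = 7.04 × 2.23607 ≈ 15.7419 → 15.74 m.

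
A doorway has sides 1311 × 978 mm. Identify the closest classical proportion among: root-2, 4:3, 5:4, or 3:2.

4:3

1311/978 ≈ 1.340. Nearest candidates are 4:3 (1.333, off by 0.007) and root-2 (1.414, off by 0.074).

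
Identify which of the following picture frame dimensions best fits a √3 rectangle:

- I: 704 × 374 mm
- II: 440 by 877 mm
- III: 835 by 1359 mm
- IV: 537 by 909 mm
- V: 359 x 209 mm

V

Target root-3 ≈ 1.732.
I: 1.882 (Δ0.150)  II: 1.993 (Δ0.261)  III: 1.628 (Δ0.104)  IV: 1.693 (Δ0.039)  V: 1.718 (Δ0.014)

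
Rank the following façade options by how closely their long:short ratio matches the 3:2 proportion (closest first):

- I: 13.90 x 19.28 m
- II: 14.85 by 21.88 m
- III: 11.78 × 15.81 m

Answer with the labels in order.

Ratios: I = 19.28 / 13.90 ≈ 1.387; II = 21.88 / 14.85 ≈ 1.473; III = 15.81 / 11.78 ≈ 1.342.
|Δ from 1.500|: I 0.113; II 0.027; III 0.158.

II, I, III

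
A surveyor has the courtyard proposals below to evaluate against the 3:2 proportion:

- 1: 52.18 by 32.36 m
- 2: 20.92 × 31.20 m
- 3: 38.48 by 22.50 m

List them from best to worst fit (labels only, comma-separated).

2, 1, 3

1: 52.18/32.36 ≈ 1.612 → |1.612 − 1.500| = 0.112
2: 31.20/20.92 ≈ 1.491 → |1.491 − 1.500| = 0.009
3: 38.48/22.50 ≈ 1.710 → |1.710 − 1.500| = 0.210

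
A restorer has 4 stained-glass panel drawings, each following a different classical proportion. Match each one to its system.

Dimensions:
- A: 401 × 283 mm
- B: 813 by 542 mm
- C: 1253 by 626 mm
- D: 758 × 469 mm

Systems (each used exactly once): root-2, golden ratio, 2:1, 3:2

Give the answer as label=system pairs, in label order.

A = 401/283 ≈ 1.417 → root-2 (1.414)
B = 813/542 ≈ 1.500 → 3:2 (1.500)
C = 1253/626 ≈ 2.002 → 2:1 (2.000)
D = 758/469 ≈ 1.616 → golden ratio (1.618)

A=root-2, B=3:2, C=2:1, D=golden ratio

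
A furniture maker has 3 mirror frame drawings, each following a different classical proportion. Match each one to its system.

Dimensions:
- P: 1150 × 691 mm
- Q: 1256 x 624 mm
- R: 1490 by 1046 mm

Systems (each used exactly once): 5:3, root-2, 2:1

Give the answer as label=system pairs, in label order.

P = 1150/691 ≈ 1.664 → 5:3 (1.667)
Q = 1256/624 ≈ 2.013 → 2:1 (2.000)
R = 1490/1046 ≈ 1.424 → root-2 (1.414)

P=5:3, Q=2:1, R=root-2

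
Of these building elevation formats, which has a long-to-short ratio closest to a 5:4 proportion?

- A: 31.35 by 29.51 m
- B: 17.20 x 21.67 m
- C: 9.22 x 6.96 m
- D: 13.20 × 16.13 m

B

Target 5:4 ≈ 1.250.
A: 1.062 (Δ0.188)  B: 1.260 (Δ0.010)  C: 1.325 (Δ0.075)  D: 1.222 (Δ0.028)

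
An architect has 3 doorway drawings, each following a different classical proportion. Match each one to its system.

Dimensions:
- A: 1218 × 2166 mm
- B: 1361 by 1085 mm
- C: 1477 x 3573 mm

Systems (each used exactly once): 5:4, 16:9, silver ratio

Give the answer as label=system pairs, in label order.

A=16:9, B=5:4, C=silver ratio

Ratios: A ≈ 1.778; B ≈ 1.254; C ≈ 2.419.
Targets: 5:4 ≈ 1.250; 16:9 ≈ 1.778; silver ratio ≈ 2.414.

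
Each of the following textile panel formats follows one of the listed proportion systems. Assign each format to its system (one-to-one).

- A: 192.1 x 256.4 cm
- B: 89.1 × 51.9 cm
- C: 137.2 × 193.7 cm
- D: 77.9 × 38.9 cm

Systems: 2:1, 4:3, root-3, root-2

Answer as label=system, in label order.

A=4:3, B=root-3, C=root-2, D=2:1

A = 256.4/192.1 ≈ 1.335 → 4:3 (1.333)
B = 89.1/51.9 ≈ 1.717 → root-3 (1.732)
C = 193.7/137.2 ≈ 1.412 → root-2 (1.414)
D = 77.9/38.9 ≈ 2.003 → 2:1 (2.000)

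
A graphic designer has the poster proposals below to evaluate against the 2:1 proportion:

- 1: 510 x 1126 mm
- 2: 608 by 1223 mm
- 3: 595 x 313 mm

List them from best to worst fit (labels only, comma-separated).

2, 3, 1

Ratios: 1 = 1126 / 510 ≈ 2.208; 2 = 1223 / 608 ≈ 2.012; 3 = 595 / 313 ≈ 1.901.
|Δ from 2.000|: 1 0.208; 2 0.012; 3 0.099.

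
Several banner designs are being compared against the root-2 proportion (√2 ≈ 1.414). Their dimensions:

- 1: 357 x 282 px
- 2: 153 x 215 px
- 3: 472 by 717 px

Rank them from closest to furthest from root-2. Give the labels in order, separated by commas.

Ratios: 1 = 357 / 282 ≈ 1.266; 2 = 215 / 153 ≈ 1.405; 3 = 717 / 472 ≈ 1.519.
|Δ from 1.414|: 1 0.148; 2 0.009; 3 0.105.

2, 3, 1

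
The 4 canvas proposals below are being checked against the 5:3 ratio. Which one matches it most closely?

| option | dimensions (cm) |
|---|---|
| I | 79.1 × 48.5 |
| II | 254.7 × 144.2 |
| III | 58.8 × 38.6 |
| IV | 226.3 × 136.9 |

Target 5:3 ≈ 1.667.
I: 1.631 (Δ0.036)  II: 1.766 (Δ0.099)  III: 1.523 (Δ0.144)  IV: 1.653 (Δ0.014)

IV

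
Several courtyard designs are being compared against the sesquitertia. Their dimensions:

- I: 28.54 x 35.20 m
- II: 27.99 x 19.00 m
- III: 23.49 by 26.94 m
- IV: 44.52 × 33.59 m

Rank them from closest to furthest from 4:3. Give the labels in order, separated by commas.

IV, I, II, III

I: 35.20/28.54 ≈ 1.233 → |1.233 − 1.333| = 0.100
II: 27.99/19.00 ≈ 1.473 → |1.473 − 1.333| = 0.140
III: 26.94/23.49 ≈ 1.147 → |1.147 − 1.333| = 0.186
IV: 44.52/33.59 ≈ 1.325 → |1.325 − 1.333| = 0.008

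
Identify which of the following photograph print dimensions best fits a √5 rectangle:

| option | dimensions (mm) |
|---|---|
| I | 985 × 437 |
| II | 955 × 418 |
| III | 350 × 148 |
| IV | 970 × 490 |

I

Target root-5 ≈ 2.236.
I: 2.254 (Δ0.018)  II: 2.285 (Δ0.049)  III: 2.365 (Δ0.129)  IV: 1.980 (Δ0.256)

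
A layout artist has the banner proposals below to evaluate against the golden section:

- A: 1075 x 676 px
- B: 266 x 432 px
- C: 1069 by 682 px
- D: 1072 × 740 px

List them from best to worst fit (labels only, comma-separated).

Ratios: A = 1075 / 676 ≈ 1.590; B = 432 / 266 ≈ 1.624; C = 1069 / 682 ≈ 1.567; D = 1072 / 740 ≈ 1.449.
|Δ from 1.618|: A 0.028; B 0.006; C 0.051; D 0.169.

B, A, C, D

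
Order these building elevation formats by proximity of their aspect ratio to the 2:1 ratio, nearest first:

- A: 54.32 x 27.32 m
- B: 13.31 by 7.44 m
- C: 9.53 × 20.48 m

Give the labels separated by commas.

A, C, B

Ratios: A = 54.32 / 27.32 ≈ 1.988; B = 13.31 / 7.44 ≈ 1.789; C = 20.48 / 9.53 ≈ 2.149.
|Δ from 2.000|: A 0.012; B 0.211; C 0.149.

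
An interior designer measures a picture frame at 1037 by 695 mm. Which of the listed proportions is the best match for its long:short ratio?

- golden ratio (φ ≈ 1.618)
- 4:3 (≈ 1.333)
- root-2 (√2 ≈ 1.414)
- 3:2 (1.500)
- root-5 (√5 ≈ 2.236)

3:2

Ratio = 1037 / 695 ≈ 1.492.
Distances: golden ratio 1.618 (Δ 0.126); 4:3 1.333 (Δ 0.159); root-2 1.414 (Δ 0.078); 3:2 1.500 (Δ 0.008); root-5 2.236 (Δ 0.744).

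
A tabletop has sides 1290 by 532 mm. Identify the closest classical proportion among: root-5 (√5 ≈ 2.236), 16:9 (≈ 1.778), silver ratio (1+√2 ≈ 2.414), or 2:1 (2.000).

silver ratio

1290/532 ≈ 2.425. Nearest candidates are silver ratio (2.414, off by 0.011) and root-5 (2.236, off by 0.189).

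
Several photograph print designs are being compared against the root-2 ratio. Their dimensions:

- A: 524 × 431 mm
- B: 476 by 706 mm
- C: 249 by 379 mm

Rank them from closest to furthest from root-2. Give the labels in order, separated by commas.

A: 524/431 ≈ 1.216 → |1.216 − 1.414| = 0.198
B: 706/476 ≈ 1.483 → |1.483 − 1.414| = 0.069
C: 379/249 ≈ 1.522 → |1.522 − 1.414| = 0.108

B, C, A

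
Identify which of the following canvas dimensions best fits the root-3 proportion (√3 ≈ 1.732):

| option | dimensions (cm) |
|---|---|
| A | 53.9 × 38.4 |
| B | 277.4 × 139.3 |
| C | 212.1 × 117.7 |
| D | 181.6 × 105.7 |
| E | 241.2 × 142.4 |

Target root-3 ≈ 1.732.
A: 1.404 (Δ0.328)  B: 1.991 (Δ0.259)  C: 1.802 (Δ0.070)  D: 1.718 (Δ0.014)  E: 1.694 (Δ0.038)

D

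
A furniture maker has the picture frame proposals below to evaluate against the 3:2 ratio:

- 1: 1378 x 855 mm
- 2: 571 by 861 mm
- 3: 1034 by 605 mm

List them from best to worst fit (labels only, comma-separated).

Ratios: 1 = 1378 / 855 ≈ 1.612; 2 = 861 / 571 ≈ 1.508; 3 = 1034 / 605 ≈ 1.709.
|Δ from 1.500|: 1 0.112; 2 0.008; 3 0.209.

2, 1, 3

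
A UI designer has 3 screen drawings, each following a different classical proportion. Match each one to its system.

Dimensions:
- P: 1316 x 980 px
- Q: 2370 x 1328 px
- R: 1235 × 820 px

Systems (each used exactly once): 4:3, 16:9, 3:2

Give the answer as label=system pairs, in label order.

P=4:3, Q=16:9, R=3:2

P = 1316/980 ≈ 1.343 → 4:3 (1.333)
Q = 2370/1328 ≈ 1.785 → 16:9 (1.778)
R = 1235/820 ≈ 1.506 → 3:2 (1.500)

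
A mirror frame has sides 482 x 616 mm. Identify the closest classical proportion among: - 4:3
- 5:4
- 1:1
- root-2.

5:4

Ratio = 616 / 482 ≈ 1.278.
Distances: 4:3 1.333 (Δ 0.055); 5:4 1.250 (Δ 0.028); 1:1 1.000 (Δ 0.278); root-2 1.414 (Δ 0.136).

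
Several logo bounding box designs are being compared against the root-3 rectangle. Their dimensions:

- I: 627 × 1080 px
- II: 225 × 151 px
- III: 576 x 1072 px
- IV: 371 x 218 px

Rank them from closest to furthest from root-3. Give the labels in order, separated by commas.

I, IV, III, II

Ratios: I = 1080 / 627 ≈ 1.722; II = 225 / 151 ≈ 1.490; III = 1072 / 576 ≈ 1.861; IV = 371 / 218 ≈ 1.702.
|Δ from 1.732|: I 0.010; II 0.242; III 0.129; IV 0.030.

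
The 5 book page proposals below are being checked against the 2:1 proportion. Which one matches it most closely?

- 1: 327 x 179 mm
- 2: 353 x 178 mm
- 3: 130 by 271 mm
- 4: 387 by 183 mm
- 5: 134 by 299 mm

Target 2:1 ≈ 2.000.
1: 1.827 (Δ0.173)  2: 1.983 (Δ0.017)  3: 2.085 (Δ0.085)  4: 2.115 (Δ0.115)  5: 2.231 (Δ0.231)

2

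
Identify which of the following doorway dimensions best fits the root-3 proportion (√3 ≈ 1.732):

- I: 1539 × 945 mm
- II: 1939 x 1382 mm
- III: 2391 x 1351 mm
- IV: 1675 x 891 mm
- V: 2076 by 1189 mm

V

Target root-3 ≈ 1.732.
I: 1.629 (Δ0.103)  II: 1.403 (Δ0.329)  III: 1.770 (Δ0.038)  IV: 1.880 (Δ0.148)  V: 1.746 (Δ0.014)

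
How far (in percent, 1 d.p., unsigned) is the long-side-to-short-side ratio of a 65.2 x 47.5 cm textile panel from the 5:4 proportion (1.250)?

9.8%

Ratio = 65.2 / 47.5 ≈ 1.3726.
Ideal 5:4 = 1.2500. |1.3726 − 1.2500| / 1.2500 ≈ 9.81% → 9.8%.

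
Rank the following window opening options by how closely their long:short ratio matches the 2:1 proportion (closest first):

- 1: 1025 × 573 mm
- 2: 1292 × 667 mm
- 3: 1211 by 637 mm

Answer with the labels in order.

2, 3, 1

Ratios: 1 = 1025 / 573 ≈ 1.789; 2 = 1292 / 667 ≈ 1.937; 3 = 1211 / 637 ≈ 1.901.
|Δ from 2.000|: 1 0.211; 2 0.063; 3 0.099.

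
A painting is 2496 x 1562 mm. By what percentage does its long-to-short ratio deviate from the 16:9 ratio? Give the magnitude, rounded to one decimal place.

10.1%

Ratio = 2496 / 1562 ≈ 1.5980.
Ideal 16:9 ≈ 1.7778. |1.5980 − 1.7778| / 1.7778 ≈ 10.11% → 10.1%.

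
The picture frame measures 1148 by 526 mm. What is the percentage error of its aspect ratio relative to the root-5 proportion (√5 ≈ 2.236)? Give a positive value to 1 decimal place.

Ratio = 1148 / 526 ≈ 2.1825.
Ideal root-5 ≈ 2.2361. |2.1825 − 2.2361| / 2.2361 ≈ 2.40% → 2.4%.

2.4%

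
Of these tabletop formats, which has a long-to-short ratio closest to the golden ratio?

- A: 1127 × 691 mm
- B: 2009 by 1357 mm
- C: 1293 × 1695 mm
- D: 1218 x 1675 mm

A

Ratios (long/short): A ≈ 1.631; B ≈ 1.480; C ≈ 1.311; D ≈ 1.375.
golden ratio ≈ 1.618; option A is nearest (Δ 0.013).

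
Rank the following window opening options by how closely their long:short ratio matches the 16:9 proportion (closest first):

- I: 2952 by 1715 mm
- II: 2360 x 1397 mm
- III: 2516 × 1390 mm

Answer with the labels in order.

III, I, II

I: 2952/1715 ≈ 1.721 → |1.721 − 1.778| = 0.057
II: 2360/1397 ≈ 1.689 → |1.689 − 1.778| = 0.089
III: 2516/1390 ≈ 1.810 → |1.810 − 1.778| = 0.032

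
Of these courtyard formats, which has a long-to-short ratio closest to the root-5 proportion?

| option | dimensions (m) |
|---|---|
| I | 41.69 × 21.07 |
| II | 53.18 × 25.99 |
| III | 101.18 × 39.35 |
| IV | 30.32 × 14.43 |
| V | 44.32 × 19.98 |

V

Ratios (long/short): I ≈ 1.979; II ≈ 2.046; III ≈ 2.571; IV ≈ 2.101; V ≈ 2.218.
root-5 ≈ 2.236; option V is nearest (Δ 0.018).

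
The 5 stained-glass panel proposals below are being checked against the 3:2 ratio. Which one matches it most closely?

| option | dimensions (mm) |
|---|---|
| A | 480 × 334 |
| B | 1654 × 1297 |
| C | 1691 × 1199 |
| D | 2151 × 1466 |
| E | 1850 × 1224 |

Target 3:2 ≈ 1.500.
A: 1.437 (Δ0.063)  B: 1.275 (Δ0.225)  C: 1.410 (Δ0.090)  D: 1.467 (Δ0.033)  E: 1.511 (Δ0.011)

E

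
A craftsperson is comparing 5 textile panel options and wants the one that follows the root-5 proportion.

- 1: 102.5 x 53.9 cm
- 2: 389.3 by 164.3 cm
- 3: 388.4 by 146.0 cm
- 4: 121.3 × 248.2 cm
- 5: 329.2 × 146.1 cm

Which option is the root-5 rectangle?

5

Ratios (long/short): 1 ≈ 1.902; 2 ≈ 2.369; 3 ≈ 2.660; 4 ≈ 2.046; 5 ≈ 2.253.
root-5 ≈ 2.236; option 5 is nearest (Δ 0.017).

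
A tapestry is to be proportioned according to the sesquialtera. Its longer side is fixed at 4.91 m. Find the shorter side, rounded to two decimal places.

3.27 m

3:2 = 1.50000.
Shorter side = 4.91 ÷ 1.50000 ≈ 3.2733 → 3.27 m.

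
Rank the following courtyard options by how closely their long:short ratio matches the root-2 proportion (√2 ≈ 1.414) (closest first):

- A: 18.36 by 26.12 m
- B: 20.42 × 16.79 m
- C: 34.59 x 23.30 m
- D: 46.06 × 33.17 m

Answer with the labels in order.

A, D, C, B

A: 26.12/18.36 ≈ 1.423 → |1.423 − 1.414| = 0.009
B: 20.42/16.79 ≈ 1.216 → |1.216 − 1.414| = 0.198
C: 34.59/23.30 ≈ 1.485 → |1.485 − 1.414| = 0.071
D: 46.06/33.17 ≈ 1.389 → |1.389 − 1.414| = 0.025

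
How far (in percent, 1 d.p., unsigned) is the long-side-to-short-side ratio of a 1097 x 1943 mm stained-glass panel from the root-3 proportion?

2.3%

Ratio = 1943 / 1097 ≈ 1.7712.
Ideal root-3 ≈ 1.7321. |1.7712 − 1.7321| / 1.7321 ≈ 2.26% → 2.3%.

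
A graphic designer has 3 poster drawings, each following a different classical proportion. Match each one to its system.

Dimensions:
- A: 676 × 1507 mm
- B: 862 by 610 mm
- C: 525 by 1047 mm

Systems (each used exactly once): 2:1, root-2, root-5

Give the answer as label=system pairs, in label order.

Ratios: A ≈ 2.229; B ≈ 1.413; C ≈ 1.994.
Targets: 2:1 ≈ 2.000; root-2 ≈ 1.414; root-5 ≈ 2.236.

A=root-5, B=root-2, C=2:1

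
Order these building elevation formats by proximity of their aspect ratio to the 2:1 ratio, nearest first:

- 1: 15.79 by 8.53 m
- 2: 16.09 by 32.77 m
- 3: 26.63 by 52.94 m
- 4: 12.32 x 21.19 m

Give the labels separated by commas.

3, 2, 1, 4

1: 15.79/8.53 ≈ 1.851 → |1.851 − 2.000| = 0.149
2: 32.77/16.09 ≈ 2.037 → |2.037 − 2.000| = 0.037
3: 52.94/26.63 ≈ 1.988 → |1.988 − 2.000| = 0.012
4: 21.19/12.32 ≈ 1.720 → |1.720 − 2.000| = 0.280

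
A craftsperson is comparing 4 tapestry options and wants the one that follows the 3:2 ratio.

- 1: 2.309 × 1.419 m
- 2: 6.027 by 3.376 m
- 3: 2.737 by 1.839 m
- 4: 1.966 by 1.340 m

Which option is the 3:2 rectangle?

3

Ratios (long/short): 1 ≈ 1.627; 2 ≈ 1.785; 3 ≈ 1.488; 4 ≈ 1.467.
3:2 ≈ 1.500; option 3 is nearest (Δ 0.012).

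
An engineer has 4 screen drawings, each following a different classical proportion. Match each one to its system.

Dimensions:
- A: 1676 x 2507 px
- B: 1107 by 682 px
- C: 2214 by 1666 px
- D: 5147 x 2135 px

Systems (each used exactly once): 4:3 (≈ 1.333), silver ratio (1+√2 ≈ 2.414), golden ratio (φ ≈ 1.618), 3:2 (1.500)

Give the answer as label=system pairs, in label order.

A = 2507/1676 ≈ 1.496 → 3:2 (1.500)
B = 1107/682 ≈ 1.623 → golden ratio (1.618)
C = 2214/1666 ≈ 1.329 → 4:3 (1.333)
D = 5147/2135 ≈ 2.411 → silver ratio (2.414)

A=3:2, B=golden ratio, C=4:3, D=silver ratio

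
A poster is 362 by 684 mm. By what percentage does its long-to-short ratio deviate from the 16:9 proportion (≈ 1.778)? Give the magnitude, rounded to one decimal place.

Ratio = 684 / 362 ≈ 1.8895.
Ideal 16:9 ≈ 1.7778. |1.8895 − 1.7778| / 1.7778 ≈ 6.28% → 6.3%.

6.3%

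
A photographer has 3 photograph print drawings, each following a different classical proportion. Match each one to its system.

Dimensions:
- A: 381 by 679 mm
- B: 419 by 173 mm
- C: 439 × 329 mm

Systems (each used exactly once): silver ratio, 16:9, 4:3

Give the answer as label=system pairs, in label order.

Ratios: A ≈ 1.782; B ≈ 2.422; C ≈ 1.334.
Targets: silver ratio ≈ 2.414; 16:9 ≈ 1.778; 4:3 ≈ 1.333.

A=16:9, B=silver ratio, C=4:3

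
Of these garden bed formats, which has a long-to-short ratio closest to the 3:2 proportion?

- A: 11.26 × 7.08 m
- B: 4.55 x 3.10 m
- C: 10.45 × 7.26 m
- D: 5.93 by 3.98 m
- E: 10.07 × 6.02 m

D

Target 3:2 ≈ 1.500.
A: 1.590 (Δ0.090)  B: 1.468 (Δ0.032)  C: 1.439 (Δ0.061)  D: 1.490 (Δ0.010)  E: 1.673 (Δ0.173)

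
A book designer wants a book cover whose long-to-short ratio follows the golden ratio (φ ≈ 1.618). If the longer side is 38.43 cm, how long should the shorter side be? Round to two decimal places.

golden ratio ≈ 1.61803.
Shorter side = 38.43 ÷ 1.61803 ≈ 23.7511 → 23.75 cm.

23.75 cm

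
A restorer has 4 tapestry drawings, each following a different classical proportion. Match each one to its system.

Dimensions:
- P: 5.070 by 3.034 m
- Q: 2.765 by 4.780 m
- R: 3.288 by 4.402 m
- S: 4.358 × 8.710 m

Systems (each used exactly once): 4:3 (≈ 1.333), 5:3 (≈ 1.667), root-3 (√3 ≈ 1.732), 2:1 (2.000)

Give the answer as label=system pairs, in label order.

Ratios: P ≈ 1.671; Q ≈ 1.729; R ≈ 1.339; S ≈ 1.999.
Targets: 4:3 ≈ 1.333; 5:3 ≈ 1.667; root-3 ≈ 1.732; 2:1 ≈ 2.000.

P=5:3, Q=root-3, R=4:3, S=2:1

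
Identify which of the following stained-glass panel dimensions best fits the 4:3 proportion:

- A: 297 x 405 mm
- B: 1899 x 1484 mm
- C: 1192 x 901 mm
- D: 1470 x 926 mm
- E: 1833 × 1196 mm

Ratios (long/short): A ≈ 1.364; B ≈ 1.280; C ≈ 1.323; D ≈ 1.587; E ≈ 1.533.
4:3 ≈ 1.333; option C is nearest (Δ 0.010).

C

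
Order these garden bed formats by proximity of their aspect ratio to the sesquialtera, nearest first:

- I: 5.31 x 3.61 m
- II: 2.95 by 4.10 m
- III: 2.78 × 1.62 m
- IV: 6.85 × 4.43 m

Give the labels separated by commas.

Ratios: I = 5.31 / 3.61 ≈ 1.471; II = 4.10 / 2.95 ≈ 1.390; III = 2.78 / 1.62 ≈ 1.716; IV = 6.85 / 4.43 ≈ 1.546.
|Δ from 1.500|: I 0.029; II 0.110; III 0.216; IV 0.046.

I, IV, II, III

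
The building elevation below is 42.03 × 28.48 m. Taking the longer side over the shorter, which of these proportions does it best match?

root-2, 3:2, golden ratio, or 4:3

3:2

Ratio = 42.03 / 28.48 ≈ 1.476.
Distances: root-2 1.414 (Δ 0.062); 3:2 1.500 (Δ 0.024); golden ratio 1.618 (Δ 0.142); 4:3 1.333 (Δ 0.143).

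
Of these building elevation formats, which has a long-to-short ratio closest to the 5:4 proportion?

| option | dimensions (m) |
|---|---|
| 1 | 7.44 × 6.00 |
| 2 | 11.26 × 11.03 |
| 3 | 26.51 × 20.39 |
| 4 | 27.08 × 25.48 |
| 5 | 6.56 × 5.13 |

Target 5:4 ≈ 1.250.
1: 1.240 (Δ0.010)  2: 1.021 (Δ0.229)  3: 1.300 (Δ0.050)  4: 1.063 (Δ0.187)  5: 1.279 (Δ0.029)

1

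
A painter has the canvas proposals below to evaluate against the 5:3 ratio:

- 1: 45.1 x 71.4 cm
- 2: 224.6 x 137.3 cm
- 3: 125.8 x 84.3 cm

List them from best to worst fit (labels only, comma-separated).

2, 1, 3

Ratios: 1 = 71.4 / 45.1 ≈ 1.583; 2 = 224.6 / 137.3 ≈ 1.636; 3 = 125.8 / 84.3 ≈ 1.492.
|Δ from 1.667|: 1 0.084; 2 0.031; 3 0.175.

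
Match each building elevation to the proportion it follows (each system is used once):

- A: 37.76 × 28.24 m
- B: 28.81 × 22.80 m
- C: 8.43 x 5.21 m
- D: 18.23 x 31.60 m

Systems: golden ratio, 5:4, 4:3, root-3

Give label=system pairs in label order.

A = 37.76/28.24 ≈ 1.337 → 4:3 (1.333)
B = 28.81/22.80 ≈ 1.264 → 5:4 (1.250)
C = 8.43/5.21 ≈ 1.618 → golden ratio (1.618)
D = 31.60/18.23 ≈ 1.733 → root-3 (1.732)

A=4:3, B=5:4, C=golden ratio, D=root-3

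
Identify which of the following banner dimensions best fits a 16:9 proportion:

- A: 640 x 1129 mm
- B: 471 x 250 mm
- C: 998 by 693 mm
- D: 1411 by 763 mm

Target 16:9 ≈ 1.778.
A: 1.764 (Δ0.014)  B: 1.884 (Δ0.106)  C: 1.440 (Δ0.338)  D: 1.849 (Δ0.071)

A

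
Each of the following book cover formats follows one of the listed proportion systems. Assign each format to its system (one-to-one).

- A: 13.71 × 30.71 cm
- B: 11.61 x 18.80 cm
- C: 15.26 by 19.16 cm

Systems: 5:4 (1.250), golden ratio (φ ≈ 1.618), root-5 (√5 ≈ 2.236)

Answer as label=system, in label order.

A=root-5, B=golden ratio, C=5:4

Ratios: A ≈ 2.240; B ≈ 1.619; C ≈ 1.256.
Targets: 5:4 ≈ 1.250; golden ratio ≈ 1.618; root-5 ≈ 2.236.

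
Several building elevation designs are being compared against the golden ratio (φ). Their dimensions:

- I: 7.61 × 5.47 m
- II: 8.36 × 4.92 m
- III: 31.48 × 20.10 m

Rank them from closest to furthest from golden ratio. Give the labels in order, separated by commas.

III, II, I

I: 7.61/5.47 ≈ 1.391 → |1.391 − 1.618| = 0.227
II: 8.36/4.92 ≈ 1.699 → |1.699 − 1.618| = 0.081
III: 31.48/20.10 ≈ 1.566 → |1.566 − 1.618| = 0.052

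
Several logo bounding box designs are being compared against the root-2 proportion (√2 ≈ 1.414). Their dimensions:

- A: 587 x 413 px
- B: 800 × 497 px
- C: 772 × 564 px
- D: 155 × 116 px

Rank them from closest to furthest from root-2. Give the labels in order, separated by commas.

Ratios: A = 587 / 413 ≈ 1.421; B = 800 / 497 ≈ 1.610; C = 772 / 564 ≈ 1.369; D = 155 / 116 ≈ 1.336.
|Δ from 1.414|: A 0.007; B 0.196; C 0.045; D 0.078.

A, C, D, B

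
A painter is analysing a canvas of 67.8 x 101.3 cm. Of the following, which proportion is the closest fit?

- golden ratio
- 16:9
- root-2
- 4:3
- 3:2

3:2

101.3/67.8 ≈ 1.494. Nearest candidates are 3:2 (1.500, off by 0.006) and root-2 (1.414, off by 0.080).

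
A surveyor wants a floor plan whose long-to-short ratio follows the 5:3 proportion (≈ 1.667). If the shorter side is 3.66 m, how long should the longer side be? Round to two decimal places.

6.10 m

5:3 ≈ 1.66667.
Longer side = 3.66 × 1.66667 ≈ 6.1000 → 6.10 m.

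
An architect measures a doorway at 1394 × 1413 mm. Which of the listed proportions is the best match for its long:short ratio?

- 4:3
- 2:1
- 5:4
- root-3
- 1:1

1:1

1413/1394 ≈ 1.014. Nearest candidates are 1:1 (1.000, off by 0.014) and 5:4 (1.250, off by 0.236).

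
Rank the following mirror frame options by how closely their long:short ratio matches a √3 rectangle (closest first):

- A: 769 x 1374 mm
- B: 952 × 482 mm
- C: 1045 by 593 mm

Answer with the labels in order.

A: 1374/769 ≈ 1.787 → |1.787 − 1.732| = 0.055
B: 952/482 ≈ 1.975 → |1.975 − 1.732| = 0.243
C: 1045/593 ≈ 1.762 → |1.762 − 1.732| = 0.030

C, A, B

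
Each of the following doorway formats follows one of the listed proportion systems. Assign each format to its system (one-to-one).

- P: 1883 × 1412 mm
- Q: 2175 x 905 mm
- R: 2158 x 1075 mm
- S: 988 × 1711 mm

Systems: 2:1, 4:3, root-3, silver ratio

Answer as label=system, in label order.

P=4:3, Q=silver ratio, R=2:1, S=root-3

Ratios: P ≈ 1.334; Q ≈ 2.403; R ≈ 2.007; S ≈ 1.732.
Targets: 2:1 ≈ 2.000; 4:3 ≈ 1.333; root-3 ≈ 1.732; silver ratio ≈ 2.414.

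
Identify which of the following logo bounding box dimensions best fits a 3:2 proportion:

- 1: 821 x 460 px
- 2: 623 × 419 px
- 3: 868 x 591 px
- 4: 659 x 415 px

Ratios (long/short): 1 ≈ 1.785; 2 ≈ 1.487; 3 ≈ 1.469; 4 ≈ 1.588.
3:2 ≈ 1.500; option 2 is nearest (Δ 0.013).

2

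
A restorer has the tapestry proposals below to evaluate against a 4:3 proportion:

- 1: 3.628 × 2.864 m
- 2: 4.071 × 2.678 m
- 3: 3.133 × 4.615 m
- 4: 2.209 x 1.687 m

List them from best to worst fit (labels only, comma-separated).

Ratios: 1 = 3.628 / 2.864 ≈ 1.267; 2 = 4.071 / 2.678 ≈ 1.520; 3 = 4.615 / 3.133 ≈ 1.473; 4 = 2.209 / 1.687 ≈ 1.309.
|Δ from 1.333|: 1 0.066; 2 0.187; 3 0.140; 4 0.024.

4, 1, 3, 2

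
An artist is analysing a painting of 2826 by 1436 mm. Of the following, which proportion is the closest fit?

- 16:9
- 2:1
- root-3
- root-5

Ratio = 2826 / 1436 ≈ 1.968.
Distances: 16:9 1.778 (Δ 0.190); 2:1 2.000 (Δ 0.032); root-3 1.732 (Δ 0.236); root-5 2.236 (Δ 0.268).

2:1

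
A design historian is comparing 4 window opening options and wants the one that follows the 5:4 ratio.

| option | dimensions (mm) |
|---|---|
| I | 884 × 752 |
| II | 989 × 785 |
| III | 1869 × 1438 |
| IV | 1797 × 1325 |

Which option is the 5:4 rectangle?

Ratios (long/short): I ≈ 1.176; II ≈ 1.260; III ≈ 1.300; IV ≈ 1.356.
5:4 ≈ 1.250; option II is nearest (Δ 0.010).

II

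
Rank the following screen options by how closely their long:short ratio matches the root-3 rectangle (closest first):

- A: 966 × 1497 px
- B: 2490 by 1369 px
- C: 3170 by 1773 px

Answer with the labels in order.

A: 1497/966 ≈ 1.550 → |1.550 − 1.732| = 0.182
B: 2490/1369 ≈ 1.819 → |1.819 − 1.732| = 0.087
C: 3170/1773 ≈ 1.788 → |1.788 − 1.732| = 0.056

C, B, A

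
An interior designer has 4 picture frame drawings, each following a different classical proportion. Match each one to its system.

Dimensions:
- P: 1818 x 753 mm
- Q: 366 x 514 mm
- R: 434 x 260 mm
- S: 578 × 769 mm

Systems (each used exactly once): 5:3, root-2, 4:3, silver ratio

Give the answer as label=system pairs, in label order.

P=silver ratio, Q=root-2, R=5:3, S=4:3

P = 1818/753 ≈ 2.414 → silver ratio (2.414)
Q = 514/366 ≈ 1.404 → root-2 (1.414)
R = 434/260 ≈ 1.669 → 5:3 (1.667)
S = 769/578 ≈ 1.330 → 4:3 (1.333)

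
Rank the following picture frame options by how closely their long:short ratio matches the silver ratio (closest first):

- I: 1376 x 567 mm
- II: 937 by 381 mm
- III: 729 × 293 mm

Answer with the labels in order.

I, II, III

Ratios: I = 1376 / 567 ≈ 2.427; II = 937 / 381 ≈ 2.459; III = 729 / 293 ≈ 2.488.
|Δ from 2.414|: I 0.013; II 0.045; III 0.074.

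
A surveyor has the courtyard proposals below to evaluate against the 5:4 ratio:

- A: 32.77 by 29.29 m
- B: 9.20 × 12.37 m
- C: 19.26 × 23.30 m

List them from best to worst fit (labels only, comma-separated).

C, B, A

Ratios: A = 32.77 / 29.29 ≈ 1.119; B = 12.37 / 9.20 ≈ 1.345; C = 23.30 / 19.26 ≈ 1.210.
|Δ from 1.250|: A 0.131; B 0.095; C 0.040.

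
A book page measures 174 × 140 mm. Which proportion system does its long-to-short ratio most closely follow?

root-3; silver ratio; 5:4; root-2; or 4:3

Ratio = 174 / 140 ≈ 1.243.
Distances: root-3 1.732 (Δ 0.489); silver ratio 2.414 (Δ 1.171); 5:4 1.250 (Δ 0.007); root-2 1.414 (Δ 0.171); 4:3 1.333 (Δ 0.090).

5:4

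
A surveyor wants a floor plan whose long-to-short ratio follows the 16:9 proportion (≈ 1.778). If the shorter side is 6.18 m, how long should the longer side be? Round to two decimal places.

10.99 m

16:9 ≈ 1.77778.
Longer side = 6.18 × 1.77778 ≈ 10.9867 → 10.99 m.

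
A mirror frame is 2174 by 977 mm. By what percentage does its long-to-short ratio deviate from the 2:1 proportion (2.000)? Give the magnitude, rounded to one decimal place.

11.3%

Ratio = 2174 / 977 ≈ 2.2252.
Ideal 2:1 = 2.0000. |2.2252 − 2.0000| / 2.0000 ≈ 11.26% → 11.3%.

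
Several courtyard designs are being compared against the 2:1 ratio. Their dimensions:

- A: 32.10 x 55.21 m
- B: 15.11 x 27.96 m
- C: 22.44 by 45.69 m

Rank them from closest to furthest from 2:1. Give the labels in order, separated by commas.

Ratios: A = 55.21 / 32.10 ≈ 1.720; B = 27.96 / 15.11 ≈ 1.850; C = 45.69 / 22.44 ≈ 2.036.
|Δ from 2.000|: A 0.280; B 0.150; C 0.036.

C, B, A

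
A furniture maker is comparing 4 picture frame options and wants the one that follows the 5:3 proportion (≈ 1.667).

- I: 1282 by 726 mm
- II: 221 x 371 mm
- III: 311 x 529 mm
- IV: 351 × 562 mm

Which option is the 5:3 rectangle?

II

Target 5:3 ≈ 1.667.
I: 1.766 (Δ0.099)  II: 1.679 (Δ0.012)  III: 1.701 (Δ0.034)  IV: 1.601 (Δ0.066)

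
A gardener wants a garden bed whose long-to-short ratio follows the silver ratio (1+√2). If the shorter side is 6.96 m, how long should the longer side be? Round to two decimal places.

16.80 m

silver ratio ≈ 2.41421.
Longer side = 6.96 × 2.41421 ≈ 16.8029 → 16.80 m.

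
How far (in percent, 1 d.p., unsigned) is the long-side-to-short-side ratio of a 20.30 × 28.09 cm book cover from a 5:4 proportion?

Ratio = 28.09 / 20.30 ≈ 1.3837.
Ideal 5:4 = 1.2500. |1.3837 − 1.2500| / 1.2500 ≈ 10.70% → 10.7%.

10.7%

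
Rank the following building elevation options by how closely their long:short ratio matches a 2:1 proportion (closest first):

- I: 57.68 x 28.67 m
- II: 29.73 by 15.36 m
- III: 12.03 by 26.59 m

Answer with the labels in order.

I, II, III

Ratios: I = 57.68 / 28.67 ≈ 2.012; II = 29.73 / 15.36 ≈ 1.936; III = 26.59 / 12.03 ≈ 2.210.
|Δ from 2.000|: I 0.012; II 0.064; III 0.210.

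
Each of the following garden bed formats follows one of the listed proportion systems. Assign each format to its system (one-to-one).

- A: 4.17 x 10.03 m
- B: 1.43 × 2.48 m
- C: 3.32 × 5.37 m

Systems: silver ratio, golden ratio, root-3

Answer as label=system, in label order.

Ratios: A ≈ 2.405; B ≈ 1.734; C ≈ 1.617.
Targets: silver ratio ≈ 2.414; golden ratio ≈ 1.618; root-3 ≈ 1.732.

A=silver ratio, B=root-3, C=golden ratio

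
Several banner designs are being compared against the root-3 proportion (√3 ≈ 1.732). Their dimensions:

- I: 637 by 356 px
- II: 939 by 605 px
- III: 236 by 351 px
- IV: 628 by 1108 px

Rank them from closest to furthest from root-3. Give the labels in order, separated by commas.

I: 637/356 ≈ 1.789 → |1.789 − 1.732| = 0.057
II: 939/605 ≈ 1.552 → |1.552 − 1.732| = 0.180
III: 351/236 ≈ 1.487 → |1.487 − 1.732| = 0.245
IV: 1108/628 ≈ 1.764 → |1.764 − 1.732| = 0.032

IV, I, II, III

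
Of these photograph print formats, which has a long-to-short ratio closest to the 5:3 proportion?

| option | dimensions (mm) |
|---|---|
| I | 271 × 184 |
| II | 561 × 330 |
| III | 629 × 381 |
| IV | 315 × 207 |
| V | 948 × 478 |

Ratios (long/short): I ≈ 1.473; II ≈ 1.700; III ≈ 1.651; IV ≈ 1.522; V ≈ 1.983.
5:3 ≈ 1.667; option III is nearest (Δ 0.016).

III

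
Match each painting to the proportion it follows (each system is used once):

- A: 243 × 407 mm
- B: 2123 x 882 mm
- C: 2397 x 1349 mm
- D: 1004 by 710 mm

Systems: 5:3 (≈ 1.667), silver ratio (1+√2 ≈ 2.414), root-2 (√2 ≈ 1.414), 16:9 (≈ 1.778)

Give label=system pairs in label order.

A=5:3, B=silver ratio, C=16:9, D=root-2

A = 407/243 ≈ 1.675 → 5:3 (1.667)
B = 2123/882 ≈ 2.407 → silver ratio (2.414)
C = 2397/1349 ≈ 1.777 → 16:9 (1.778)
D = 1004/710 ≈ 1.414 → root-2 (1.414)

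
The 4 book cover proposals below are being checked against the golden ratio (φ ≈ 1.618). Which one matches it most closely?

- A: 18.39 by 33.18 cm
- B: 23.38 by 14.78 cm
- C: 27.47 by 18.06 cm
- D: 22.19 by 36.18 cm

D

Target golden ratio ≈ 1.618.
A: 1.804 (Δ0.186)  B: 1.582 (Δ0.036)  C: 1.521 (Δ0.097)  D: 1.630 (Δ0.012)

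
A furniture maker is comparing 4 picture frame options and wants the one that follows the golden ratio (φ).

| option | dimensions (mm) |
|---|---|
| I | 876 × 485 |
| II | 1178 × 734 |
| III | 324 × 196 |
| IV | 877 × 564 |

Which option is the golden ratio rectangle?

II

Ratios (long/short): I ≈ 1.806; II ≈ 1.605; III ≈ 1.653; IV ≈ 1.555.
golden ratio ≈ 1.618; option II is nearest (Δ 0.013).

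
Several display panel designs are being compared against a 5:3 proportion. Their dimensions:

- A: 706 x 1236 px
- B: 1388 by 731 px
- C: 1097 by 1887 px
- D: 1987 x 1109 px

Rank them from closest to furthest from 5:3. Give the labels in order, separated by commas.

Ratios: A = 1236 / 706 ≈ 1.751; B = 1388 / 731 ≈ 1.899; C = 1887 / 1097 ≈ 1.720; D = 1987 / 1109 ≈ 1.792.
|Δ from 1.667|: A 0.084; B 0.232; C 0.053; D 0.125.

C, A, D, B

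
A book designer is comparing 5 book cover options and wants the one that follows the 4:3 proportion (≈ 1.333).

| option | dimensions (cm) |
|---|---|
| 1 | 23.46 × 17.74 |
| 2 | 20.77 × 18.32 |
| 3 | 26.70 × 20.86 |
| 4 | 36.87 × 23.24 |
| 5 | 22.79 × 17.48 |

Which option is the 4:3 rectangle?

Target 4:3 ≈ 1.333.
1: 1.322 (Δ0.011)  2: 1.134 (Δ0.199)  3: 1.280 (Δ0.053)  4: 1.586 (Δ0.253)  5: 1.304 (Δ0.029)

1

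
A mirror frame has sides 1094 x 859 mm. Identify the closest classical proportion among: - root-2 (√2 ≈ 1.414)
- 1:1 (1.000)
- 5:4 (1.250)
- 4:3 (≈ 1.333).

5:4

Ratio = 1094 / 859 ≈ 1.274.
Distances: root-2 1.414 (Δ 0.140); 1:1 1.000 (Δ 0.274); 5:4 1.250 (Δ 0.024); 4:3 1.333 (Δ 0.059).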